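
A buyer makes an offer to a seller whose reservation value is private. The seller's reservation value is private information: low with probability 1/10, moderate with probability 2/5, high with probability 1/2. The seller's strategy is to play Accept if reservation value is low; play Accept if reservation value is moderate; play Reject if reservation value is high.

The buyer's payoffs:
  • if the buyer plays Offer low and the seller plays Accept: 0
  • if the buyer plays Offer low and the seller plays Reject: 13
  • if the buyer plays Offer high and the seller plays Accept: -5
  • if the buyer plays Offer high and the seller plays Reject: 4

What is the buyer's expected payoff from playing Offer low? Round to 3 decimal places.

6.500

Take the expectation over the seller's reservation value, weighting each type's action by its prior probability.
E[Offer low] = 1/10·0 + 2/5·0 + 1/2·13 = 0 + 0 + 13/2 = 13/2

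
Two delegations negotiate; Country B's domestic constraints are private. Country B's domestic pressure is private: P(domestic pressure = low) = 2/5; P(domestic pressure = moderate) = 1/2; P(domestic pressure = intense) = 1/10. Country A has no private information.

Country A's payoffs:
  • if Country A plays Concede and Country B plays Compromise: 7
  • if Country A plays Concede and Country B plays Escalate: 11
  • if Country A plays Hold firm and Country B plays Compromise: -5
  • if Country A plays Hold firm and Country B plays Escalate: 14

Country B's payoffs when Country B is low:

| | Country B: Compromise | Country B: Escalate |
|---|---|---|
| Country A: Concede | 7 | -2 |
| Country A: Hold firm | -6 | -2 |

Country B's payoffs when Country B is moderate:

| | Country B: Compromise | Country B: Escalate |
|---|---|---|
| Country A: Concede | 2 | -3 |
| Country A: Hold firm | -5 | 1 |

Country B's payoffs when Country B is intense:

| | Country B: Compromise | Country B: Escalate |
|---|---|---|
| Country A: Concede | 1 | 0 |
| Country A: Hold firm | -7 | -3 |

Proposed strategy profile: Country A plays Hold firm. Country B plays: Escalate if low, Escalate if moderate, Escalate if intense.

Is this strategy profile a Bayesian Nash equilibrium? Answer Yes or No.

Yes

A profile is a BNE iff every type of every player is best-responding given beliefs about the other side.
Country A plays Hold firm: E[Hold firm] = 2/5·(14) + 1/2·(14) + 1/10·(14) = 14; E[Concede] = 11. Best-responding. ✓
Country B (domestic pressure low), facing Hold firm: Compromise gives -6, Escalate gives -2. Proposed Escalate is best. ✓
Country B (domestic pressure moderate), facing Hold firm: Compromise gives -5, Escalate gives 1. Proposed Escalate is best. ✓
Country B (domestic pressure intense), facing Hold firm: Compromise gives -7, Escalate gives -3. Proposed Escalate is best. ✓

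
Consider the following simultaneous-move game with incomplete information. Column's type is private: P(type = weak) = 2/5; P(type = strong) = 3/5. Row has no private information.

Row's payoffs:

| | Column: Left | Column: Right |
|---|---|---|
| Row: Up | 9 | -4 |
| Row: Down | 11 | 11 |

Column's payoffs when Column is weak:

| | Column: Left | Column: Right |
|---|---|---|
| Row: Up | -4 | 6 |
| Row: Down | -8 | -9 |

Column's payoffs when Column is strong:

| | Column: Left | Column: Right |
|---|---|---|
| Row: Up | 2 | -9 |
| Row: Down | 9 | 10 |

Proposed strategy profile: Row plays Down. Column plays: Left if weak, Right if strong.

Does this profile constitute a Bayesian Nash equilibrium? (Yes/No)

Yes

A profile is a BNE iff every type of every player is best-responding given beliefs about the other side.
Row plays Down: E[Down] = 2/5·(11) + 3/5·(11) = 11; E[Up] = 6/5. Best-responding. ✓
Column (type weak), facing Down: Left gives -8, Right gives -9. Proposed Left is best. ✓
Column (type strong), facing Down: Left gives 9, Right gives 10. Proposed Right is best. ✓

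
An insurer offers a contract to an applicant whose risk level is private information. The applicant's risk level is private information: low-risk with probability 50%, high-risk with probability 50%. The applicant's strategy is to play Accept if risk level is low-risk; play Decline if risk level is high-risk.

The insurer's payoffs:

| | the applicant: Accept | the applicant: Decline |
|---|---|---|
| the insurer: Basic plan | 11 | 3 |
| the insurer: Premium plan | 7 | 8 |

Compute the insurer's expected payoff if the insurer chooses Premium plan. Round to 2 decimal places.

E[Premium plan] = 0.5·7 + 0.5·8 = 3.5 + 4 = 7.5

7.50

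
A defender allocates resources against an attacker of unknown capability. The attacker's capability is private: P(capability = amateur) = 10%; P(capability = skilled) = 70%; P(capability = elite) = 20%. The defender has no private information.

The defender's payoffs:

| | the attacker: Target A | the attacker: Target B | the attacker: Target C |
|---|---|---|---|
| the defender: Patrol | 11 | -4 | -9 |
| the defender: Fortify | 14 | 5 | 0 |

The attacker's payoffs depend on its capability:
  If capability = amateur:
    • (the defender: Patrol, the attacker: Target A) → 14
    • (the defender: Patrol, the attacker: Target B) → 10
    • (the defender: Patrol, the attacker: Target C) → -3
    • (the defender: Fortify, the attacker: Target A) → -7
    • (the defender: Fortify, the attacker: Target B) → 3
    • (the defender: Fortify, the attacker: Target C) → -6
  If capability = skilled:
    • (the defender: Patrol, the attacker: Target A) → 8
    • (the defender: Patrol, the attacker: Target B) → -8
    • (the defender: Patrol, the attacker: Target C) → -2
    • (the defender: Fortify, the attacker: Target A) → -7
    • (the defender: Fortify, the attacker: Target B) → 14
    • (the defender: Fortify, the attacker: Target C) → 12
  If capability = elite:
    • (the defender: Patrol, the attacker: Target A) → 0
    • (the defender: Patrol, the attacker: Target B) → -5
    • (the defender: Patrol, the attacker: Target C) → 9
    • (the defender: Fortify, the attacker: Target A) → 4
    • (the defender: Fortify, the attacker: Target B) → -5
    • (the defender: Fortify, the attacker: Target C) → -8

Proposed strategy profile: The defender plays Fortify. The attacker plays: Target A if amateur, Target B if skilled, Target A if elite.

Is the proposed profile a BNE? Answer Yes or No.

No

A profile is a BNE iff every type of every player is best-responding given beliefs about the other side.
The defender plays Fortify: E[Fortify] = 0.1·(14) + 0.7·(5) + 0.2·(14) = 7.7; E[Patrol] = 0.5. Best-responding. ✓
The attacker (capability amateur), facing Fortify: Target A gives -7, Target B gives 3, Target C gives -6. Proposed Target A is not best — profitable deviation exists. ✗
The attacker (capability skilled), facing Fortify: Target A gives -7, Target B gives 14, Target C gives 12. Proposed Target B is best. ✓
The attacker (capability elite), facing Fortify: Target A gives 4, Target B gives -5, Target C gives -8. Proposed Target A is best. ✓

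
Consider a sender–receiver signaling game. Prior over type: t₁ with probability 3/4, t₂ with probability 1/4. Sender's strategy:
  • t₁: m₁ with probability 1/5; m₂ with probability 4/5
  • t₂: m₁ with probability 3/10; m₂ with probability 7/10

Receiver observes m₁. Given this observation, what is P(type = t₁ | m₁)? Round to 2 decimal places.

P(m₁) = (3/4)·(1/5) + (1/4)·(3/10) = 9/40
P(t₁ | m₁) = ((3/4)·(1/5)) / (9/40) = (3/20) / (9/40) = 2/3

0.67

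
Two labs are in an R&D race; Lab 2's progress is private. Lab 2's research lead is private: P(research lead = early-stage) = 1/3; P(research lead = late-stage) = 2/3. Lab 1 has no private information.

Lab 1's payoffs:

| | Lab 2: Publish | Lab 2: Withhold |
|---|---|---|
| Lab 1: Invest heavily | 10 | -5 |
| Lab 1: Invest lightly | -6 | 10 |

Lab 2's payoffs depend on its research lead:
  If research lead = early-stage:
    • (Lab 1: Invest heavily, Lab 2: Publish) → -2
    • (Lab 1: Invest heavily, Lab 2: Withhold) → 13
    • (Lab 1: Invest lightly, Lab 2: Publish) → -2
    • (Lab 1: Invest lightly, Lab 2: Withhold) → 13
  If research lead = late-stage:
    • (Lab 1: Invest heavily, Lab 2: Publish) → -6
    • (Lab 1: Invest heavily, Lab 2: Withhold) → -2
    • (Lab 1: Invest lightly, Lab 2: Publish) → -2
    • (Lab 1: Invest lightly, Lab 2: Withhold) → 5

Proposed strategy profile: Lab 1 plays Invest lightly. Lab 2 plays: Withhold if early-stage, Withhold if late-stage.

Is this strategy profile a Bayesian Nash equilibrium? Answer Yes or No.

Yes

Lab 1 plays Invest lightly: E[Invest lightly] = 1/3·(10) + 2/3·(10) = 10; E[Invest heavily] = -5. Best-responding. ✓
Lab 2 (research lead early-stage), facing Invest lightly: Publish gives -2, Withhold gives 13. Proposed Withhold is best. ✓
Lab 2 (research lead late-stage), facing Invest lightly: Publish gives -2, Withhold gives 5. Proposed Withhold is best. ✓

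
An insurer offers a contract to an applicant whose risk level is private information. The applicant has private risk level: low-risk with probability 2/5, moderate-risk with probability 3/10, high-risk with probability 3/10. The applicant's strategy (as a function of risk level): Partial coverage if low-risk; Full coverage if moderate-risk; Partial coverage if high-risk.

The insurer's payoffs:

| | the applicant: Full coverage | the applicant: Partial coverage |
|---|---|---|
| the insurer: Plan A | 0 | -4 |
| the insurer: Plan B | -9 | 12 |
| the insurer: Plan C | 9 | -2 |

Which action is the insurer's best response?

Plan B

E[Plan A] = 2/5·(-4) + 3/10·(0) + 3/10·(-4) = -14/5
E[Plan B] = 2/5·(12) + 3/10·(-9) + 3/10·(12) = 57/10
E[Plan C] = 2/5·(-2) + 3/10·(9) + 3/10·(-2) = 13/10
Best response: Plan B (57/10 is the largest).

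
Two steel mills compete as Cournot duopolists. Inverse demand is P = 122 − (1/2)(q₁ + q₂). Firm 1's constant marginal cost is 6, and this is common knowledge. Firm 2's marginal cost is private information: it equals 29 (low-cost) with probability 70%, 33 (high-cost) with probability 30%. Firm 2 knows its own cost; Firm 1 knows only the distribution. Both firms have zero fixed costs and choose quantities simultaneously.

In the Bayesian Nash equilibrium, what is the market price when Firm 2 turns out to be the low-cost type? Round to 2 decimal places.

Type-c best response for Firm 2: q₂(c) = (122 − c) − q₁/2.
Firm 1 maximizes expected profit; its first-order condition is 122 − q₁ − (1/2)E[q₂] − 6 = 0.
Substituting E[q₂] and solving: E[c₂] = 30.2, so q₁ = (122 − 2·6 + 30.2)/(3/2) = 93.4667.
q₂(low-cost) = 46.2667, so P = 122 − (1/2)·(93.4667 + 46.2667) = 52.1333.

52.13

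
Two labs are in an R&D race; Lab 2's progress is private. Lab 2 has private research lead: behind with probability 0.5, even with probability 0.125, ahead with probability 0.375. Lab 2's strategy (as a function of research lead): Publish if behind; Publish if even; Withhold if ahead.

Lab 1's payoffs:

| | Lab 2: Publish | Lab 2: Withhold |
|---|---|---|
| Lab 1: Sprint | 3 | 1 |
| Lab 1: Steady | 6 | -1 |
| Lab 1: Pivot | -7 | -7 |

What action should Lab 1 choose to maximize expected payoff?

Steady

E[Sprint] = 0.5·(3) + 0.125·(3) + 0.375·(1) = 2.25
E[Steady] = 0.5·(6) + 0.125·(6) + 0.375·(-1) = 3.375
E[Pivot] = 0.5·(-7) + 0.125·(-7) + 0.375·(-7) = -7
Best response: Steady (3.375 is the largest).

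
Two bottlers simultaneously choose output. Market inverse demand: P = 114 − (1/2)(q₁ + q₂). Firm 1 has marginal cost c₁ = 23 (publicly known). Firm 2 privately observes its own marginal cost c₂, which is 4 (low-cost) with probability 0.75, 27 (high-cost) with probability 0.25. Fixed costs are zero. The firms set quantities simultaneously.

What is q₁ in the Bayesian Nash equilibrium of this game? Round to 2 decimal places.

51.83

Firm 2 with cost c maximizes (114 − (1/2)(q₁+q₂) − c)·q₂, giving q₂(c) = (114 − c − (1/2)q₁).
E[c₂] = 0.75·4 + 0.25·27 = 9.75
Firm 1's FOC against E[q₂] yields q₁ = (114 − 2·23 + E[c₂])/(3/2) = (114 − 46 + 9.75)/(3/2) = 51.8333.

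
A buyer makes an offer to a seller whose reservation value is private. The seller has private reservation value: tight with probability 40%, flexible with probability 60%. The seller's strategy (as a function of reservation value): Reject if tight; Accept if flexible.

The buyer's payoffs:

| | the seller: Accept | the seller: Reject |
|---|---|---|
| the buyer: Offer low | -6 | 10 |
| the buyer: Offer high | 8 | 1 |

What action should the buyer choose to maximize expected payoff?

Offer high

E[Offer low] = 0.4·(10) + 0.6·(-6) = 0.4
E[Offer high] = 0.4·(1) + 0.6·(8) = 5.2
Best response: Offer high (5.2 is the largest).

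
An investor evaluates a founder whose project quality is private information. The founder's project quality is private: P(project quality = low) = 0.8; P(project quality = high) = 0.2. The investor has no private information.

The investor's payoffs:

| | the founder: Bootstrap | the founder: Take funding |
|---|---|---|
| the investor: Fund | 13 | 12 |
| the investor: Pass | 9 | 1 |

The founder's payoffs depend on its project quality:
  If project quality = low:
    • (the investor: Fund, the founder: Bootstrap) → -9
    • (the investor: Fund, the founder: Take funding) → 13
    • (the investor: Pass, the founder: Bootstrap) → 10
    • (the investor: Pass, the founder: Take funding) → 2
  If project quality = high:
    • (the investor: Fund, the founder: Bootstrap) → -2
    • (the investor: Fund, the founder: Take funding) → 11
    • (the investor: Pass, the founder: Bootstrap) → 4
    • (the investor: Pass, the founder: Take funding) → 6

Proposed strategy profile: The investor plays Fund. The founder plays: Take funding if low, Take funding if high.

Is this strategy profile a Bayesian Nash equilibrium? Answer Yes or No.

Yes

A profile is a BNE iff every type of every player is best-responding given beliefs about the other side.
The investor plays Fund: E[Fund] = 0.8·(12) + 0.2·(12) = 12; E[Pass] = 1. Best-responding. ✓
The founder (project quality low), facing Fund: Bootstrap gives -9, Take funding gives 13. Proposed Take funding is best. ✓
The founder (project quality high), facing Fund: Bootstrap gives -2, Take funding gives 11. Proposed Take funding is best. ✓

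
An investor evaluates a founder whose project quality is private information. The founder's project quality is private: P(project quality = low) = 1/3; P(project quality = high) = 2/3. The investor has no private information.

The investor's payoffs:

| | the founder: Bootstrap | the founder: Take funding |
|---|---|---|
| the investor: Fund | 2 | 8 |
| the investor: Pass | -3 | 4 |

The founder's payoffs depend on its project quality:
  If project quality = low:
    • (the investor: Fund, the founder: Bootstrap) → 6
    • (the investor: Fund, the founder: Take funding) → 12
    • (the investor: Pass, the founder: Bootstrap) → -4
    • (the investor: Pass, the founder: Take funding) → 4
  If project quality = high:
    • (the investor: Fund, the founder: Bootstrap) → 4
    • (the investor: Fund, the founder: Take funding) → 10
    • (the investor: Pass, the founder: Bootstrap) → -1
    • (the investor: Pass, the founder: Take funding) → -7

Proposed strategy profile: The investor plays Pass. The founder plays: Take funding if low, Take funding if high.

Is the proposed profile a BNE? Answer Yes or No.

A profile is a BNE iff every type of every player is best-responding given beliefs about the other side.
The investor plays Pass: E[Pass] = 1/3·(4) + 2/3·(4) = 4; E[Fund] = 8. Not best-responding. ✗
The founder (project quality low), facing Pass: Bootstrap gives -4, Take funding gives 4. Proposed Take funding is best. ✓
The founder (project quality high), facing Pass: Bootstrap gives -1, Take funding gives -7. Proposed Take funding is not best — profitable deviation exists. ✗

No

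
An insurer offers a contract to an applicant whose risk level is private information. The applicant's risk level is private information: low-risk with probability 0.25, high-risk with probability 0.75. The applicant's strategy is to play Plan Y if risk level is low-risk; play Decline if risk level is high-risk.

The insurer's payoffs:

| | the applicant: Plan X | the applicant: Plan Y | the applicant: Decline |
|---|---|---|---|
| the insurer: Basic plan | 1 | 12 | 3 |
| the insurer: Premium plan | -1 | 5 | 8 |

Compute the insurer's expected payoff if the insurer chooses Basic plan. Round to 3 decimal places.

5.250

Take the expectation over the applicant's risk level, weighting each type's action by its prior probability.
E[Basic plan] = 0.25·12 + 0.75·3 = 3 + 2.25 = 5.25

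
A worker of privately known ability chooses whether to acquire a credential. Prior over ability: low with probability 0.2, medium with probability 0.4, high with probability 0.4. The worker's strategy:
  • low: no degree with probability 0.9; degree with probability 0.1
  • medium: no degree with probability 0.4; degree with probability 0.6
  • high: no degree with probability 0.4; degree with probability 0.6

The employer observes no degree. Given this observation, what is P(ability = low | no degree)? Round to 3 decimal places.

P(no degree) = 0.2·0.9 + 0.4·0.4 + 0.4·0.4 = 0.5
P(low | no degree) = (0.2·0.9) / 0.5 = 0.18 / 0.5 = 0.36

0.360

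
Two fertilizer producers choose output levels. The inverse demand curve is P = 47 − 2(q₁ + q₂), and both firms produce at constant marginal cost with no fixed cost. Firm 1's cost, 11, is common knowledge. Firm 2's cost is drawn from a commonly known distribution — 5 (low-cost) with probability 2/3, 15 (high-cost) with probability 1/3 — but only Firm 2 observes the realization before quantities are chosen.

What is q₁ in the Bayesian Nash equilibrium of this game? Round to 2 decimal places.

Each type of Firm 2 best-responds to q₁; Firm 1 best-responds to the expected q₂ over Firm 2's types.
Firm 2 with cost c maximizes (47 − 2(q₁+q₂) − c)·q₂, giving q₂(c) = (47 − c − 2q₁)/4.
E[c₂] = 2/3·5 + 1/3·15 = 8.33333
Firm 1's FOC against E[q₂] yields q₁ = (47 − 2·11 + E[c₂])/6 = (47 − 22 + 8.33333)/6 = 5.55556.

5.56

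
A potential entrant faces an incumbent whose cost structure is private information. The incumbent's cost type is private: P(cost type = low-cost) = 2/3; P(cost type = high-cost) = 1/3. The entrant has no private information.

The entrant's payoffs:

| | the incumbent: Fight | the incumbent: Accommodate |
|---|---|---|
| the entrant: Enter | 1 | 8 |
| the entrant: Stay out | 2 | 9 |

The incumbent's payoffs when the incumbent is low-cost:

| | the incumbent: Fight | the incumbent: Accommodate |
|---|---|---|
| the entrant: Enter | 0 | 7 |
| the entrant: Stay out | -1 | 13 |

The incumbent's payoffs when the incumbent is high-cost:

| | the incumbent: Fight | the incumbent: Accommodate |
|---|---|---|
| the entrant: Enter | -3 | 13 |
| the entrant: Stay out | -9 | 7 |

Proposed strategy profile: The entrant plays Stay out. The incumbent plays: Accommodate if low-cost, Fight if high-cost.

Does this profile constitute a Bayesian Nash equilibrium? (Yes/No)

The entrant plays Stay out: E[Stay out] = 2/3·(9) + 1/3·(2) = 20/3; E[Enter] = 17/3. Best-responding. ✓
The incumbent (cost type low-cost), facing Stay out: Fight gives -1, Accommodate gives 13. Proposed Accommodate is best. ✓
The incumbent (cost type high-cost), facing Stay out: Fight gives -9, Accommodate gives 7. Proposed Fight is not best — profitable deviation exists. ✗

No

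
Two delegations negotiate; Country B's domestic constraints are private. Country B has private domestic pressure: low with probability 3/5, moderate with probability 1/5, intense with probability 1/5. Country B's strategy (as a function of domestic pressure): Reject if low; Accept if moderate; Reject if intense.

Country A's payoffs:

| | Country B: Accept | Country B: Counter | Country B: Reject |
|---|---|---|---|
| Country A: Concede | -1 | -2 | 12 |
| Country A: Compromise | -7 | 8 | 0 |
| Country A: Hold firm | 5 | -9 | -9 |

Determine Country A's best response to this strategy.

Compute Country A's expected payoff for each action, taking the expectation over Country B's type.
E[Concede] = 3/5·(12) + 1/5·(-1) + 1/5·(12) = 47/5
E[Compromise] = 3/5·(0) + 1/5·(-7) + 1/5·(0) = -7/5
E[Hold firm] = 3/5·(-9) + 1/5·(5) + 1/5·(-9) = -31/5
Best response: Concede (47/5 is the largest).

Concede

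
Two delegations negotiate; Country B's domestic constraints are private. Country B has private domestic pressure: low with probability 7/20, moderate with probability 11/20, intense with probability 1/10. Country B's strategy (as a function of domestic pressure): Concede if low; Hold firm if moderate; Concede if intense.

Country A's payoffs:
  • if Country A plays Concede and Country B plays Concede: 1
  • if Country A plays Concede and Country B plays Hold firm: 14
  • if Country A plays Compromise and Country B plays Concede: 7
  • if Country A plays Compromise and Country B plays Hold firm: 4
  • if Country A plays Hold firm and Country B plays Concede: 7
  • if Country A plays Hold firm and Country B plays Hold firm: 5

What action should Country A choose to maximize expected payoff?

Concede

E[Concede] = 7/20·(1) + 11/20·(14) + 1/10·(1) = 163/20
E[Compromise] = 7/20·(7) + 11/20·(4) + 1/10·(7) = 107/20
E[Hold firm] = 7/20·(7) + 11/20·(5) + 1/10·(7) = 59/10
Best response: Concede (163/20 is the largest).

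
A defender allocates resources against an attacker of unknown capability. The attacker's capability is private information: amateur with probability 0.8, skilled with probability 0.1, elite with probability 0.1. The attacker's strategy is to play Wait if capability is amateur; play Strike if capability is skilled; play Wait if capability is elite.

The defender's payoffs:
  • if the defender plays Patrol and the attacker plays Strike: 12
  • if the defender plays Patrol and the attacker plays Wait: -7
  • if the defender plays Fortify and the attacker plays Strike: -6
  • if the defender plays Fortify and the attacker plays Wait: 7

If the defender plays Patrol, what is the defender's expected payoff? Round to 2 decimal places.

-5.10

Take the expectation over the attacker's capability, weighting each type's action by its prior probability.
E[Patrol] = 0.8·(-7) + 0.1·12 + 0.1·(-7) = (-5.6) + 1.2 + (-0.7) = -5.1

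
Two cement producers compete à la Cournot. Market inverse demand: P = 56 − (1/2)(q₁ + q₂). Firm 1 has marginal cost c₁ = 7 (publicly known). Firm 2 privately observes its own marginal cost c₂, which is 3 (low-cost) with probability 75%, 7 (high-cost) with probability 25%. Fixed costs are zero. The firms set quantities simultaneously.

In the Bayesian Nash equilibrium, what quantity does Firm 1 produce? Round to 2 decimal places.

30.67

Firm 2 with cost c maximizes (56 − (1/2)(q₁+q₂) − c)·q₂, giving q₂(c) = (56 − c − (1/2)q₁).
E[c₂] = 0.75·3 + 0.25·7 = 4
Firm 1's FOC against E[q₂] yields q₁ = (56 − 2·7 + E[c₂])/(3/2) = (56 − 14 + 4)/(3/2) = 30.6667.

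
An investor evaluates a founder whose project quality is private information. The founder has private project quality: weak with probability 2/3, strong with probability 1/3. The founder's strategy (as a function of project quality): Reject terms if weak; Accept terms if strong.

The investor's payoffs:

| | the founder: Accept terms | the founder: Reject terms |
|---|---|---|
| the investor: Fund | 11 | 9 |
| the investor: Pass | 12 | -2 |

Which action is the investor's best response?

Compute the investor's expected payoff for each action, taking the expectation over the founder's type.
E[Fund] = 2/3·(9) + 1/3·(11) = 29/3
E[Pass] = 2/3·(-2) + 1/3·(12) = 8/3
Best response: Fund (29/3 is the largest).

Fund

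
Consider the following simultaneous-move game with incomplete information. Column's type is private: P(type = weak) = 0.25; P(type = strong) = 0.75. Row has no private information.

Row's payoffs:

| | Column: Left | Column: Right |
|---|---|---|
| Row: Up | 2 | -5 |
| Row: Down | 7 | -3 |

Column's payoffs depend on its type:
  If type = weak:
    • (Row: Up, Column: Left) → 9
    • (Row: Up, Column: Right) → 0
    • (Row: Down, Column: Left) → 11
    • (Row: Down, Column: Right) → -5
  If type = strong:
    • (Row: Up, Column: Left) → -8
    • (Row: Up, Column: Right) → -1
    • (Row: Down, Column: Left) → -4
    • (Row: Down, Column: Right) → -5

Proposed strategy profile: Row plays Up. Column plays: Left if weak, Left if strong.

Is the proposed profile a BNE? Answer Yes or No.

Row plays Up: E[Up] = 0.25·(2) + 0.75·(2) = 2; E[Down] = 7. Not best-responding. ✗
Column (type weak), facing Up: Left gives 9, Right gives 0. Proposed Left is best. ✓
Column (type strong), facing Up: Left gives -8, Right gives -1. Proposed Left is not best — profitable deviation exists. ✗

No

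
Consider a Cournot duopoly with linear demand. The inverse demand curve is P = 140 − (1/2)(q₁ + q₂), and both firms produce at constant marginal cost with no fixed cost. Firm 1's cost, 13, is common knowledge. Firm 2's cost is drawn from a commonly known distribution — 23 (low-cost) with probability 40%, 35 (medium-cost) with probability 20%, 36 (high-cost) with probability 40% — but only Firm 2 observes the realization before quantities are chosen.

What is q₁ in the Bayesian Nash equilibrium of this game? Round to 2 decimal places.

Type-c best response for Firm 2: q₂(c) = (140 − c) − q₁/2.
Firm 1 maximizes expected profit; its first-order condition is 140 − q₁ − (1/2)E[q₂] − 13 = 0.
Substituting E[q₂] and solving: E[c₂] = 30.6, so q₁ = (140 − 2·13 + 30.6)/(3/2) = 96.4.

96.40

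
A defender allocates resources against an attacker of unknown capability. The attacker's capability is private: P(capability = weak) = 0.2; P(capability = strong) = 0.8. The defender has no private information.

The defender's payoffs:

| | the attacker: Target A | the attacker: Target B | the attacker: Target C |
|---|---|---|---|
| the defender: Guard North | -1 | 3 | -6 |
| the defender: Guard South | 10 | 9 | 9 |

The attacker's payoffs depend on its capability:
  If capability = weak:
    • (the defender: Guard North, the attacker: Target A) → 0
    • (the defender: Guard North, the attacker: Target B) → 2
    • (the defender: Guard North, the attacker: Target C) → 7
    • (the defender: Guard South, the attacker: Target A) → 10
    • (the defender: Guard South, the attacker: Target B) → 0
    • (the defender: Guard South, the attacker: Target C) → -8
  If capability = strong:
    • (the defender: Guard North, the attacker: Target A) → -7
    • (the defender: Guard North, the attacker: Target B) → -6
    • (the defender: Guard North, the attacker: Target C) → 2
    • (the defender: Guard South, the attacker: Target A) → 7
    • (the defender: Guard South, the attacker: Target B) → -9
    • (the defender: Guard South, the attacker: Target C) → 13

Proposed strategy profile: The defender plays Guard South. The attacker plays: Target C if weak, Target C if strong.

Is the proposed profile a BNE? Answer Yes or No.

The defender plays Guard South: E[Guard South] = 0.2·(9) + 0.8·(9) = 9; E[Guard North] = -6. Best-responding. ✓
The attacker (capability weak), facing Guard South: Target A gives 10, Target B gives 0, Target C gives -8. Proposed Target C is not best — profitable deviation exists. ✗
The attacker (capability strong), facing Guard South: Target A gives 7, Target B gives -9, Target C gives 13. Proposed Target C is best. ✓

No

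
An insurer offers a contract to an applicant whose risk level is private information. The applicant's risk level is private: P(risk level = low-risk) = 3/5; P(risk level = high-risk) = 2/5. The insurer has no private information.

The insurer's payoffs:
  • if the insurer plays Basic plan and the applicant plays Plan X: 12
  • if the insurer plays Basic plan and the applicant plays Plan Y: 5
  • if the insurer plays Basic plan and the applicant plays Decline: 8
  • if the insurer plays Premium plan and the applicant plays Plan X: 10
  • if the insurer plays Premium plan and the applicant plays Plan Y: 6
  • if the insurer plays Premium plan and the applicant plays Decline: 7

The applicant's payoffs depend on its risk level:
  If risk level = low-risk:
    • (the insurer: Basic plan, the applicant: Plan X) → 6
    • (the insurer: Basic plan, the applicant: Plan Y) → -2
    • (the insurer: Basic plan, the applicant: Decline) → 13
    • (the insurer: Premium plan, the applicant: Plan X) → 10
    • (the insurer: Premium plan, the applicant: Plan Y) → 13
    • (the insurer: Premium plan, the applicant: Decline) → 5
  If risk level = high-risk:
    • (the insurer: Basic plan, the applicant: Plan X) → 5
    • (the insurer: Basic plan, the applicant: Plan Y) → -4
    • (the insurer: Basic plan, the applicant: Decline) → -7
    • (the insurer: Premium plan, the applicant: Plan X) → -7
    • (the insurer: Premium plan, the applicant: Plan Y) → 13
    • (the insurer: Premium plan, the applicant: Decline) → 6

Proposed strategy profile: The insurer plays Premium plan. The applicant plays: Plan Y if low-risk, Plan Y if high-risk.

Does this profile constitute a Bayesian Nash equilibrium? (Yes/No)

A profile is a BNE iff every type of every player is best-responding given beliefs about the other side.
The insurer plays Premium plan: E[Premium plan] = 3/5·(6) + 2/5·(6) = 6; E[Basic plan] = 5. Best-responding. ✓
The applicant (risk level low-risk), facing Premium plan: Plan X gives 10, Plan Y gives 13, Decline gives 5. Proposed Plan Y is best. ✓
The applicant (risk level high-risk), facing Premium plan: Plan X gives -7, Plan Y gives 13, Decline gives 6. Proposed Plan Y is best. ✓

Yes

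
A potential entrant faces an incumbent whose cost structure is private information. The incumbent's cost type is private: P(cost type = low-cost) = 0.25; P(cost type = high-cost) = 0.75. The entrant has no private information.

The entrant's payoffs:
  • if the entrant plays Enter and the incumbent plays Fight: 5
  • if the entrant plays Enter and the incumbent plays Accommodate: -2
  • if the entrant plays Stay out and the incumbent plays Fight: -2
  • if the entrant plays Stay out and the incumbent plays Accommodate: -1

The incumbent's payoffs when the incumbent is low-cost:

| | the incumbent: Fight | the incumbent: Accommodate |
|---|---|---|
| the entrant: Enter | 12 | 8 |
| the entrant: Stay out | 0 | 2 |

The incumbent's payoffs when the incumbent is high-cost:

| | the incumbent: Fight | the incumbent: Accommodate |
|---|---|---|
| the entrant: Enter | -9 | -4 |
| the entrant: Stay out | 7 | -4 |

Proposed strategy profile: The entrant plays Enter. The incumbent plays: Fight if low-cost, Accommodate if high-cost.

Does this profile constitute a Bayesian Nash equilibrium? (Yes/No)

A profile is a BNE iff every type of every player is best-responding given beliefs about the other side.
The entrant plays Enter: E[Enter] = 0.25·(5) + 0.75·(-2) = -0.25; E[Stay out] = -1.25. Best-responding. ✓
The incumbent (cost type low-cost), facing Enter: Fight gives 12, Accommodate gives 8. Proposed Fight is best. ✓
The incumbent (cost type high-cost), facing Enter: Fight gives -9, Accommodate gives -4. Proposed Accommodate is best. ✓

Yes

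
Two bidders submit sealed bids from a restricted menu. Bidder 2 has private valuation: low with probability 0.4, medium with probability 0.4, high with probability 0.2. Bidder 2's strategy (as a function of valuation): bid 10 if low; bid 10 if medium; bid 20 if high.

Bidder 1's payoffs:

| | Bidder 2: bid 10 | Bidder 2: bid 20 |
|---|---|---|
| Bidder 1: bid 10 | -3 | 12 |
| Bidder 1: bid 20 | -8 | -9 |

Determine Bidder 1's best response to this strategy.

bid 10

E[bid 10] = 0.4·(-3) + 0.4·(-3) + 0.2·(12) = 0
E[bid 20] = 0.4·(-8) + 0.4·(-8) + 0.2·(-9) = -8.2
Best response: bid 10 (0 is the largest).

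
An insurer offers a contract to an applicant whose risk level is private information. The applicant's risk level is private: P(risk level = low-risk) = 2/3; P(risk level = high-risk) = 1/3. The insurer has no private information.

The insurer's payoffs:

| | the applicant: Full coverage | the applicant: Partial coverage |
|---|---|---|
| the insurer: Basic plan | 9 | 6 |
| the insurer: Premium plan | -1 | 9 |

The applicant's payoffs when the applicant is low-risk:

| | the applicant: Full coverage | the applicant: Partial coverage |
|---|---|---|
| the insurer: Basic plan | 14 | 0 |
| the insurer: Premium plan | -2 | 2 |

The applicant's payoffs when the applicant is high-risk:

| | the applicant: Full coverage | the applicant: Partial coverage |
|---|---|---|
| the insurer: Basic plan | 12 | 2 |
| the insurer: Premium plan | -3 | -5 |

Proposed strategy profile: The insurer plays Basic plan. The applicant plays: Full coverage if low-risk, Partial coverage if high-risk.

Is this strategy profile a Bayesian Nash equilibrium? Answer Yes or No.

A profile is a BNE iff every type of every player is best-responding given beliefs about the other side.
The insurer plays Basic plan: E[Basic plan] = 2/3·(9) + 1/3·(6) = 8; E[Premium plan] = 7/3. Best-responding. ✓
The applicant (risk level low-risk), facing Basic plan: Full coverage gives 14, Partial coverage gives 0. Proposed Full coverage is best. ✓
The applicant (risk level high-risk), facing Basic plan: Full coverage gives 12, Partial coverage gives 2. Proposed Partial coverage is not best — profitable deviation exists. ✗

No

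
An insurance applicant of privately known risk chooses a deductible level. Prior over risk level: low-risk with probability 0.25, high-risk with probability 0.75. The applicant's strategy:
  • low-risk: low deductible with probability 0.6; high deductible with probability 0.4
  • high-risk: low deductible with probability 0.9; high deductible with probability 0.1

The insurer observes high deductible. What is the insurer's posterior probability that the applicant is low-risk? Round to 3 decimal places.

0.571

P(high deductible) = 0.25·0.4 + 0.75·0.1 = 0.175
P(low-risk | high deductible) = (0.25·0.4) / 0.175 = 0.1 / 0.175 = 0.571429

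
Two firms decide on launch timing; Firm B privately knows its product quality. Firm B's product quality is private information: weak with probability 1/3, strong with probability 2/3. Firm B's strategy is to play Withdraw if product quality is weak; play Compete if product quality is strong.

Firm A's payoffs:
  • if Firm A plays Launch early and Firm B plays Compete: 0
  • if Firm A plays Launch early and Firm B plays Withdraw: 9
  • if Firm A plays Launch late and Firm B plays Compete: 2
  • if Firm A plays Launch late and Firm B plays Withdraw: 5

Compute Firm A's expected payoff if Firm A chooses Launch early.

3

Take the expectation over Firm B's product quality, weighting each type's action by its prior probability.
E[Launch early] = 1/3·9 + 2/3·0 = 3 + 0 = 3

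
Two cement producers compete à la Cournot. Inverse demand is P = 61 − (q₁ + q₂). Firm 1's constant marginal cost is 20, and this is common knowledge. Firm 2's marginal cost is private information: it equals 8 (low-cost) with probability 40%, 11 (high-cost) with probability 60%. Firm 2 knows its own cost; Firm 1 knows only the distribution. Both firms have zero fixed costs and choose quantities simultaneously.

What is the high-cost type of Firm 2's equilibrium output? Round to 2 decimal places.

Type-c best response for Firm 2: q₂(c) = (61 − c)/2 − q₁/2.
Firm 1 maximizes expected profit; its first-order condition is 61 − 2q₁ − E[q₂] − 20 = 0.
Substituting E[q₂] and solving: E[c₂] = 9.8, so q₁ = (61 − 2·20 + 9.8)/3 = 10.2667.
q₂(high-cost) = (61 − 11 − 10.2667)/2 = 19.8667.

19.87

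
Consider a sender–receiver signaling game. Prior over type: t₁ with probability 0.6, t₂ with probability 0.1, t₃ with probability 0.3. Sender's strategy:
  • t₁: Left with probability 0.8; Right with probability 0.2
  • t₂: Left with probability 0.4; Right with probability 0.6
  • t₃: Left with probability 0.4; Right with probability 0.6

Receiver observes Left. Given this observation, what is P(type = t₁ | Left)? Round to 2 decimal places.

P(Left) = 0.6·0.8 + 0.1·0.4 + 0.3·0.4 = 0.64
P(t₁ | Left) = (0.6·0.8) / 0.64 = 0.48 / 0.64 = 0.75

0.75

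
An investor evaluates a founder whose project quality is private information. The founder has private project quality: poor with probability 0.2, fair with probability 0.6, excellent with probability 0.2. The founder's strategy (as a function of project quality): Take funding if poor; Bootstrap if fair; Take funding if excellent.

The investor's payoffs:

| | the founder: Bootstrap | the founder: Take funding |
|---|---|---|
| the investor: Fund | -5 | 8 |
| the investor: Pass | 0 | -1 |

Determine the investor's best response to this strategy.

Compute the investor's expected payoff for each action, taking the expectation over the founder's type.
E[Fund] = 0.2·(8) + 0.6·(-5) + 0.2·(8) = 0.2
E[Pass] = 0.2·(-1) + 0.6·(0) + 0.2·(-1) = -0.4
Best response: Fund (0.2 is the largest).

Fund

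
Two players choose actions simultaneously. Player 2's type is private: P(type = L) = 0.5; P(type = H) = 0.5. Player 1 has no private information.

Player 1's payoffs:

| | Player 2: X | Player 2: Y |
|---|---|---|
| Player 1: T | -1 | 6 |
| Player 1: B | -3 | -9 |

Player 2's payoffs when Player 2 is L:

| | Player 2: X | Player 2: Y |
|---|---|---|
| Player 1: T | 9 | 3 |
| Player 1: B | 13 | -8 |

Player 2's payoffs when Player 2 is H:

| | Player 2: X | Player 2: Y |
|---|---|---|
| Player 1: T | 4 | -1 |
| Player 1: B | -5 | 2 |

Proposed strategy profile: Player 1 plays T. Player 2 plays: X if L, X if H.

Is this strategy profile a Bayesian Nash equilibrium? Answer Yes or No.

A profile is a BNE iff every type of every player is best-responding given beliefs about the other side.
Player 1 plays T: E[T] = 0.5·(-1) + 0.5·(-1) = -1; E[B] = -3. Best-responding. ✓
Player 2 (type L), facing T: X gives 9, Y gives 3. Proposed X is best. ✓
Player 2 (type H), facing T: X gives 4, Y gives -1. Proposed X is best. ✓

Yes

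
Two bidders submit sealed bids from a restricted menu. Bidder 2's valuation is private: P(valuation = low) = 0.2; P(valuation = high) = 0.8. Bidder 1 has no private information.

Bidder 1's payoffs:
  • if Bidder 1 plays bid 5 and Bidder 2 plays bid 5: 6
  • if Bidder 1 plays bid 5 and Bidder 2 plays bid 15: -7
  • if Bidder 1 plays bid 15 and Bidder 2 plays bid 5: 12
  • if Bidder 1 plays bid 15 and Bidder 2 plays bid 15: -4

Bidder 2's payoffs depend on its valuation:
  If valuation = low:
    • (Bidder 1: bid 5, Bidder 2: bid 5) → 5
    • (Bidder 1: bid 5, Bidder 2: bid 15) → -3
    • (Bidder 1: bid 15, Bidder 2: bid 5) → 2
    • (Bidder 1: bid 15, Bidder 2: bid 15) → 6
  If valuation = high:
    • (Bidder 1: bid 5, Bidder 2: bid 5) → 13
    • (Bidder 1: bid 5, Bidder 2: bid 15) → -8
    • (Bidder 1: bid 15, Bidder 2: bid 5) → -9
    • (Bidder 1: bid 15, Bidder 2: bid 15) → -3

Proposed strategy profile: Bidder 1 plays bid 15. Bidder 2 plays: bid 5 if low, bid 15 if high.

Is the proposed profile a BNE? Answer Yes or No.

Bidder 1 plays bid 15: E[bid 15] = 0.2·(12) + 0.8·(-4) = -0.8; E[bid 5] = -4.4. Best-responding. ✓
Bidder 2 (valuation low), facing bid 15: bid 5 gives 2, bid 15 gives 6. Proposed bid 5 is not best — profitable deviation exists. ✗
Bidder 2 (valuation high), facing bid 15: bid 5 gives -9, bid 15 gives -3. Proposed bid 15 is best. ✓

No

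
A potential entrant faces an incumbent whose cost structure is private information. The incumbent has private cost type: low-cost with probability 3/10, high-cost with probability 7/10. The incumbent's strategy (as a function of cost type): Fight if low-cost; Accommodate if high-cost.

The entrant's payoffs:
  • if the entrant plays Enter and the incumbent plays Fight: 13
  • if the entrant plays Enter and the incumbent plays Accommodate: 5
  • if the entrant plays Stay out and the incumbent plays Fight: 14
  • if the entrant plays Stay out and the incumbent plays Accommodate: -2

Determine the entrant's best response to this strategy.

Enter

E[Enter] = 3/10·(13) + 7/10·(5) = 37/5
E[Stay out] = 3/10·(14) + 7/10·(-2) = 14/5
Best response: Enter (37/5 is the largest).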